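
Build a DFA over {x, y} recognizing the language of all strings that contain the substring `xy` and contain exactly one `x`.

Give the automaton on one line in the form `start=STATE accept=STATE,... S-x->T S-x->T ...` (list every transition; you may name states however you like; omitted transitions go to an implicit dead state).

start=q0 accept=q3 q0-x->q1 q0-y->q0 q1-x->q2 q1-y->q3 q2-x->q2 q2-y->q2 q3-x->q2 q3-y->q3

Handle the two conditions separately and then intersect. The first has 3 states tracking whether and how much of `xy` has been seen; the second has 3 states tracking the count of `x`s, saturating at 2. A product state is a pair (one from each), accepting exactly when both do. After merging equivalent states the machine shrinks.
4 states suffice.
        x   y  
>  q0   q1  q0 
   q1   q2  q3 
   q2   q2  q2 
 * q3   q2  q3 
(> = start, * = accepting)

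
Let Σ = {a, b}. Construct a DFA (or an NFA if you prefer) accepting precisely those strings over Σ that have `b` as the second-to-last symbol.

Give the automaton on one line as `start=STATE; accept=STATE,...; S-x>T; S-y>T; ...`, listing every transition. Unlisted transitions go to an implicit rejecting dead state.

A DFA must remember the last 2 symbols (since which symbol is second-to-last isn't known until the input ends). Use one state per possible window of the last ≤2 symbols; accept from those whose window starts with `b`.
With 7 states:
        a   b  
>  s0   s1  s2 
   s1   s3  s4 
   s2   s5  s6 
   s3   s3  s4 
   s4   s5  s6 
 * s5   s3  s4 
 * s6   s5  s6 
(> = start, * = accepting)

start=s0; accept=s5,s6; s0-a>s1; s0-b>s2; s1-a>s3; s1-b>s4; s2-a>s5; s2-b>s6; s3-a>s3; s3-b>s4; s4-a>s5; s4-b>s6; s5-a>s3; s5-b>s4; s6-a>s5; s6-b>s6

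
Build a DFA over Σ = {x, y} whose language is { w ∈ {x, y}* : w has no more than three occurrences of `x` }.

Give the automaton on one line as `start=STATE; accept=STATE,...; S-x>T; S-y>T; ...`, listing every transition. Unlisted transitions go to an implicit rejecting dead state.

Count `x`s, saturating at 4: states A through D mean 0 through 3 `x`s seen; E means more than 3. Each `x` increments (capped at E); other symbols loop. Accept from {A, B, C, D}.
A 5-state machine:
       x  y 
>* A   B  A 
 * B   C  B 
 * C   D  C 
 * D   E  D 
   E   E  E 
(> = start, * = accepting)

start=A; accept=A,B,C,D; A-x>B; A-y>A; B-x>C; B-y>B; C-x>D; C-y>C; D-x>E; D-y>D; E-x>E; E-y>E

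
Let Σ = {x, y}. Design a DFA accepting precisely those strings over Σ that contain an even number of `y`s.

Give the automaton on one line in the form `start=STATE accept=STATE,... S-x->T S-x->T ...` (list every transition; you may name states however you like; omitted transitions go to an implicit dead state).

start=q0 accept=q0 q0-x->q0 q0-y->q1 q1-x->q1 q1-y->q0

The only thing that matters is how many `y`s have appeared, reduced mod 2. Use one state per residue: q0 for 0, …, q1 for 1. Reading `y` moves to the next residue; anything else stays put. q0 is accepting.
2 states suffice.
        x   y  
>* q0   q0  q1 
   q1   q1  q0 
(> = start, * = accepting)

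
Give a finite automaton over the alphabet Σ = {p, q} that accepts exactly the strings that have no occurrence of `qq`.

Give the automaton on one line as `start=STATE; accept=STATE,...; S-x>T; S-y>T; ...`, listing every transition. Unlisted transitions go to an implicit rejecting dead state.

start=A; accept=A,B; A-p>A; A-q>B; B-p>A; B-q>C; C-p>C; C-q>C

This is the complement of 'contains `qq`'. Use the same substring-matching states — A through C holding how much of `qq` has just been matched — but flip the accepting set: everything except the trap C accepts.
       p  q 
>* A   A  B 
 * B   A  C 
   C   C  C 
(> = start, * = accepting)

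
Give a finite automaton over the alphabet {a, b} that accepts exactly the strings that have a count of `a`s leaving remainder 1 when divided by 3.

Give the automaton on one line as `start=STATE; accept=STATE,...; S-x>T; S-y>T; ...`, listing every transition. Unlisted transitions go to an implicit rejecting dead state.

start=q0; accept=q1; q0-a>q1; q0-b>q0; q1-a>q2; q1-b>q1; q2-a>q0; q2-b>q2

The only thing that matters is how many `a`s have appeared, reduced mod 3. Use one state per residue: q0 for 0, …, q2 for 2. Reading `a` moves to the next residue; anything else stays put. q1 is accepting.
3 states suffice.
        a   b  
>  q0   q1  q0 
 * q1   q2  q1 
   q2   q0  q2 
(> = start, * = accepting)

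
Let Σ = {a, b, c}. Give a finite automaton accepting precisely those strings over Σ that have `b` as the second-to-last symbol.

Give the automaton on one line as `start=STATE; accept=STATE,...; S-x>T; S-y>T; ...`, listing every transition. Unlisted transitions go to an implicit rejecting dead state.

A DFA must remember the last 2 symbols (since which symbol is second-to-last isn't known until the input ends). Use one state per possible window of the last ≤2 symbols; accept from those whose window starts with `b`.
A 13-state machine:
          a    b    c  
>  s0     s1   s2   s3 
   s1     s4   s5   s6 
   s2     s7   s8   s9 
   s3    s10  s11  s12 
   s4     s4   s5   s6 
   s5     s7   s8   s9 
   s6    s10  s11  s12 
 * s7     s4   s5   s6 
 * s8     s7   s8   s9 
 * s9    s10  s11  s12 
   s10    s4   s5   s6 
   s11    s7   s8   s9 
   s12   s10  s11  s12 
(> = start, * = accepting)

start=s0; accept=s7,s8,s9; s0-a>s1; s0-b>s2; s0-c>s3; s1-a>s4; s1-b>s5; s1-c>s6; s2-a>s7; s2-b>s8; s2-c>s9; s3-a>s10; s3-b>s11; s3-c>s12; s4-a>s4; s4-b>s5; s4-c>s6; s5-a>s7; s5-b>s8; s5-c>s9; s6-a>s10; s6-b>s11; s6-c>s12; s7-a>s4; s7-b>s5; s7-c>s6; s8-a>s7; s8-b>s8; s8-c>s9; s9-a>s10; s9-b>s11; s9-c>s12; s10-a>s4; s10-b>s5; s10-c>s6; s11-a>s7; s11-b>s8; s11-c>s9; s12-a>s10; s12-b>s11; s12-c>s12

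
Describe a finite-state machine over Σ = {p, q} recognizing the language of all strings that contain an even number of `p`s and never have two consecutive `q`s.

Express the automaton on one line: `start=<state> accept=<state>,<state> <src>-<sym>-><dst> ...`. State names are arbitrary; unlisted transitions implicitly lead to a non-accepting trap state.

start=A accept=A,C A-p->B A-q->C B-p->A B-q->D C-p->B C-q->E D-p->A D-q->F E-p->F E-q->E F-p->E F-q->F

Handle the two conditions separately and then intersect. The first has 2 states tracking the count of `p`s modulo 2; the second has 3 states tracking partial matches of the forbidden pattern `qq`. A product state is a pair (one from each), accepting exactly when both do.
A 6-state machine:
       p  q 
>* A   B  C 
   B   A  D 
 * C   B  E 
   D   A  F 
   E   F  E 
   F   E  F 
(> = start, * = accepting)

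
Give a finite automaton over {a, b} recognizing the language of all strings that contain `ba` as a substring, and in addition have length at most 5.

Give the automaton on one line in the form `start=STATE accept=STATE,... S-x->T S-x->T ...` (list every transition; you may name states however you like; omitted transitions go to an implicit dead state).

Build one automaton per condition and run them in lockstep. One (3 states) tracks whether and how much of `ba` has been seen; the other (7 states) tracks the input length, saturating at 6. Each combined state is a pair, one component from each; accept when both components accept. Minimizing collapses redundant product states.
With 13 states:
          a    b  
>  s0     s1   s2 
   s1     s3   s4 
   s2     s5   s4 
   s3     s6   s7 
   s4     s8   s7 
 * s5     s8   s8 
   s6     s9  s10 
   s7    s11  s10 
 * s8    s11  s11 
   s9     s9   s9 
   s10   s12   s9 
 * s11   s12  s12 
 * s12    s9   s9 
(> = start, * = accepting)

start=s0 accept=s5,s8,s11,s12 s0-a->s1 s0-b->s2 s1-a->s3 s1-b->s4 s2-a->s5 s2-b->s4 s3-a->s6 s3-b->s7 s4-a->s8 s4-b->s7 s5-a->s8 s5-b->s8 s6-a->s9 s6-b->s10 s7-a->s11 s7-b->s10 s8-a->s11 s8-b->s11 s9-a->s9 s9-b->s9 s10-a->s12 s10-b->s9 s11-a->s12 s11-b->s12 s12-a->s9 s12-b->s9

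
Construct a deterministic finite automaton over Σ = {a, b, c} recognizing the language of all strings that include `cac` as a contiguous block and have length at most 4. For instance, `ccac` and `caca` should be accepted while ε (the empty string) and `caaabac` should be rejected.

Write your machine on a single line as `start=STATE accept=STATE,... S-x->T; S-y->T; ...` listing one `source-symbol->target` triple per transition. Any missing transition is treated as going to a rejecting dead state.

start=S0; accept=S9,S13; S0-a->S1; S0-b->S1; S0-c->S2; S1-a->S3; S1-b->S3; S1-c->S4; S2-a->S5; S2-b->S3; S2-c->S4; S3-a->S6; S3-b->S6; S3-c->S7; S4-a->S8; S4-b->S6; S4-c->S7; S5-a->S6; S5-b->S6; S5-c->S9; S6-a->S10; S6-b->S10; S6-c->S11; S7-a->S12; S7-b->S10; S7-c->S11; S8-a->S10; S8-b->S10; S8-c->S13; S9-a->S13; S9-b->S13; S9-c->S13; S10-a->S14; S10-b->S14; S10-c->S15; S11-a->S16; S11-b->S14; S11-c->S15; S12-a->S14; S12-b->S14; S12-c->S17; S13-a->S17; S13-b->S17; S13-c->S17; S14-a->S14; S14-b->S14; S14-c->S15; S15-a->S16; S15-b->S14; S15-c->S15; S16-a->S14; S16-b->S14; S16-c->S17; S17-a->S17; S17-b->S17; S17-c->S17

Build one automaton per condition and run them in lockstep. One (4 states) tracks whether and how much of `cac` has been seen; the other (6 states) tracks the input length, saturating at 5. Each combined state is a pair, one component from each; accept when both components accept.
18 states suffice.
          a    b    c  
>  S0     S1   S1   S2 
   S1     S3   S3   S4 
   S2     S5   S3   S4 
   S3     S6   S6   S7 
   S4     S8   S6   S7 
   S5     S6   S6   S9 
   S6    S10  S10  S11 
   S7    S12  S10  S11 
   S8    S10  S10  S13 
 * S9    S13  S13  S13 
   S10   S14  S14  S15 
   S11   S16  S14  S15 
   S12   S14  S14  S17 
 * S13   S17  S17  S17 
   S14   S14  S14  S15 
   S15   S16  S14  S15 
   S16   S14  S14  S17 
   S17   S17  S17  S17 
(> = start, * = accepting)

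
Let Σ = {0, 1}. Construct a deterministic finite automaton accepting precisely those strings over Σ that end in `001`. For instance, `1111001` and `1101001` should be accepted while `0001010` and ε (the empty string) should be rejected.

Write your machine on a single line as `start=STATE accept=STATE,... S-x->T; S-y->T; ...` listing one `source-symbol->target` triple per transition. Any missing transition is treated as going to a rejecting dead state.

start=q0; accept=q3; q0-0->q1; q0-1->q0; q1-0->q2; q1-1->q0; q2-0->q2; q2-1->q3; q3-0->q1; q3-1->q0

Remember how much of `001` the current input suffix matches. State q0 means no match yet; q1 means the last symbol is `0`; q2 means the last 2 symbols are `00`; q3 means the last 3 symbols are `001`. Only q3 accepts. On a mismatch, fall back to the longest proper suffix that is still a prefix of `001`.
        0   1  
>  q0   q1  q0 
   q1   q2  q0 
   q2   q2  q3 
 * q3   q1  q0 
(> = start, * = accepting)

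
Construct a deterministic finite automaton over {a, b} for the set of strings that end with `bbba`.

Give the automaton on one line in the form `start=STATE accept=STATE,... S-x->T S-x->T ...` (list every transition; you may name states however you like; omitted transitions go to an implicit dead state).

Remember how much of `bbba` the current input suffix matches. State q0 means no match yet; q1 means the last symbol is `b`; q2 means the last 2 symbols are `bb`; q3 means the last 3 symbols are `bbb`; q4 means the last 4 symbols are `bbba`. Only q4 accepts. On a mismatch, fall back to the longest proper suffix that is still a prefix of `bbba`.
With 5 states:
        a   b  
>  q0   q0  q1 
   q1   q0  q2 
   q2   q0  q3 
   q3   q4  q3 
 * q4   q0  q1 
(> = start, * = accepting)

start=q0 accept=q4 q0-a->q0 q0-b->q1 q1-a->q0 q1-b->q2 q2-a->q0 q2-b->q3 q3-a->q4 q3-b->q3 q4-a->q0 q4-b->q1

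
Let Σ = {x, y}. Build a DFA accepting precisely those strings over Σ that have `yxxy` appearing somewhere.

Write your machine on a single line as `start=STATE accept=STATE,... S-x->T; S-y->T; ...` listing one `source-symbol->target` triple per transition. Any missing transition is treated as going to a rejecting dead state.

States q0..q3 record the length of the longest prefix of `yxxy` that matches the current input suffix. Reaching q4 means `yxxy` has been seen, and we stay there forever. Accept from q4.
A 5-state machine:
        x   y  
>  q0   q0  q1 
   q1   q2  q1 
   q2   q3  q1 
   q3   q0  q4 
 * q4   q4  q4 
(> = start, * = accepting)

start=q0; accept=q4; q0-x->q0; q0-y->q1; q1-x->q2; q1-y->q1; q2-x->q3; q2-y->q1; q3-x->q0; q3-y->q4; q4-x->q4; q4-y->q4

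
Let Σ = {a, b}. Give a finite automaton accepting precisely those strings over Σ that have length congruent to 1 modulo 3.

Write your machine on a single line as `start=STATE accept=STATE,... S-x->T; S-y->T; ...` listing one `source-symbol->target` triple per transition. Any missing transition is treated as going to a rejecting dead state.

start=S0; accept=S1; S0-a->S1; S0-b->S1; S1-a->S2; S1-b->S2; S2-a->S0; S2-b->S0

Count input length modulo 3: every symbol advances one step around the cycle S0 → S1 → S2 → S0. Accept at S1.
With 3 states:
        a   b  
>  S0   S1  S1 
 * S1   S2  S2 
   S2   S0  S0 
(> = start, * = accepting)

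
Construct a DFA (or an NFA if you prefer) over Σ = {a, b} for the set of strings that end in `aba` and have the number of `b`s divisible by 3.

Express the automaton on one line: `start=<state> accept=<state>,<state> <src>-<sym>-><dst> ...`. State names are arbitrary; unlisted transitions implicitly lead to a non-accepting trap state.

Build one automaton per condition and run them in lockstep. One (4 states) tracks how much of the suffix `aba` has currently been matched; the other (3 states) tracks the count of `b`s modulo 3. Each combined state is a pair, one component from each; accept when both components accept. Equivalent product states are then merged.
6 states suffice.
        a   b  
>  s0   s0  s1 
   s1   s1  s2 
   s2   s3  s0 
   s3   s3  s4 
   s4   s5  s1 
 * s5   s0  s1 
(> = start, * = accepting)

start=s0 accept=s5 s0-a->s0 s0-b->s1 s1-a->s1 s1-b->s2 s2-a->s3 s2-b->s0 s3-a->s3 s3-b->s4 s4-a->s5 s4-b->s1 s5-a->s0 s5-b->s1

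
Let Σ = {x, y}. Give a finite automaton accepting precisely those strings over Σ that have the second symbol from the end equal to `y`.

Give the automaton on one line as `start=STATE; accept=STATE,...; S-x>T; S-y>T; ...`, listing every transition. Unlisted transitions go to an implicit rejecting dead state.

Because acceptance depends on a position counted from the end, the machine has to buffer the most recent 2 symbols. Make each state the string of the last up-to-2 symbols read; on input `x` shift the window left and append `x`. Accept when the buffered window has length 2 and begins with `y`.
        x   y  
>  q0   q1  q2 
   q1   q3  q4 
   q2   q5  q6 
   q3   q3  q4 
   q4   q5  q6 
 * q5   q3  q4 
 * q6   q5  q6 
(> = start, * = accepting)

start=q0; accept=q5,q6; q0-x>q1; q0-y>q2; q1-x>q3; q1-y>q4; q2-x>q5; q2-y>q6; q3-x>q3; q3-y>q4; q4-x>q5; q4-y>q6; q5-x>q3; q5-y>q4; q6-x>q5; q6-y>q6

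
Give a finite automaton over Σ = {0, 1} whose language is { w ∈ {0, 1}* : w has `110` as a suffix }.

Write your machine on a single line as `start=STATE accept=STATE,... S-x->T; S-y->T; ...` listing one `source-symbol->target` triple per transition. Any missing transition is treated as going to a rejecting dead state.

start=s0; accept=s3; s0-0->s0; s0-1->s1; s1-0->s0; s1-1->s2; s2-0->s3; s2-1->s2; s3-0->s0; s3-1->s1

Let each state record the length of the longest suffix of the input read so far that is also a prefix of `110`. s1 means the last symbol is `1`; s2 means the last 2 symbols are `11`; s3 means the last 3 symbols are `110`. Accept only at s3, where the string currently ends in `110`.
With 4 states:
        0   1  
>  s0   s0  s1 
   s1   s0  s2 
   s2   s3  s2 
 * s3   s0  s1 
(> = start, * = accepting)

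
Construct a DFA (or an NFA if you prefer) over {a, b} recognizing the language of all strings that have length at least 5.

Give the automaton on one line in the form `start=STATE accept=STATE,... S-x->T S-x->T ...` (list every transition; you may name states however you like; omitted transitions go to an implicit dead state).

start=q0 accept=q5,q6 q0-a->q1 q0-b->q1 q1-a->q2 q1-b->q2 q2-a->q3 q2-b->q3 q3-a->q4 q3-b->q4 q4-a->q5 q4-b->q5 q5-a->q6 q5-b->q6 q6-a->q6 q6-b->q6

Count input length up to 6: every symbol moves from q0 toward q6, which means 'more than 5' and absorbs. Accept from {q5, q6}.
With 7 states:
        a   b  
>  q0   q1  q1 
   q1   q2  q2 
   q2   q3  q3 
   q3   q4  q4 
   q4   q5  q5 
 * q5   q6  q6 
 * q6   q6  q6 
(> = start, * = accepting)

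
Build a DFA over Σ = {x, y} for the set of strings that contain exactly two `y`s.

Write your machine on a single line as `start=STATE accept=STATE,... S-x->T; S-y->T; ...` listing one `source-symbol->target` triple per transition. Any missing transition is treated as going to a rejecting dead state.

Only the number of `y`s matters, and only up to 3. Make a chain S0 → S1 → S2 → S3 advanced by each `y` (with S3 absorbing); every other symbol self-loops. The accepting set is {S2}.
        x   y  
>  S0   S0  S1 
   S1   S1  S2 
 * S2   S2  S3 
   S3   S3  S3 
(> = start, * = accepting)

start=S0; accept=S2; S0-x->S0; S0-y->S1; S1-x->S1; S1-y->S2; S2-x->S2; S2-y->S3; S3-x->S3; S3-y->S3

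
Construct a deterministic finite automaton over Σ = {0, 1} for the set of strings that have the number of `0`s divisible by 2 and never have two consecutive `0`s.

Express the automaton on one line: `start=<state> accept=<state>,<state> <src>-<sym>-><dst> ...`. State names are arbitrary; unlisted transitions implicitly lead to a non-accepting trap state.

start=q0 accept=q0,q4 q0-0->q1 q0-1->q0 q1-0->q2 q1-1->q3 q2-0->q2 q2-1->q2 q3-0->q4 q3-1->q3 q4-0->q2 q4-1->q0

Run two small machines in parallel and take their product. One (2 states) tracks the count of `0`s modulo 2; the other (3 states) tracks partial matches of the forbidden pattern `00`. Each combined state is a pair, one component from each; accept when both components accept. After merging equivalent states the machine shrinks.
A 5-state machine:
        0   1  
>* q0   q1  q0 
   q1   q2  q3 
   q2   q2  q2 
   q3   q4  q3 
 * q4   q2  q0 
(> = start, * = accepting)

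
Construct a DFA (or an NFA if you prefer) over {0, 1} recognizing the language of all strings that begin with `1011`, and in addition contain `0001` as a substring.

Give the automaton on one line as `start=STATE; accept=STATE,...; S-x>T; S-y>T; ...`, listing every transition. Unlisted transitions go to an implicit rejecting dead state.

start=S0; accept=S13; S0-0>S1; S0-1>S2; S1-0>S3; S1-1>S4; S2-0>S5; S2-1>S4; S3-0>S6; S3-1>S4; S4-0>S1; S4-1>S4; S5-0>S3; S5-1>S7; S6-0>S6; S6-1>S8; S7-0>S1; S7-1>S9; S8-0>S8; S8-1>S8; S9-0>S10; S9-1>S9; S10-0>S11; S10-1>S9; S11-0>S12; S11-1>S9; S12-0>S12; S12-1>S13; S13-0>S13; S13-1>S13

Build one automaton per condition and run them in lockstep. The first has 6 states tracking whether the input so far still matches the prefix `1011`; the second has 5 states tracking whether and how much of `0001` has been seen. A product state is a pair (one from each), accepting exactly when both do.
          0    1  
>  S0     S1   S2 
   S1     S3   S4 
   S2     S5   S4 
   S3     S6   S4 
   S4     S1   S4 
   S5     S3   S7 
   S6     S6   S8 
   S7     S1   S9 
   S8     S8   S8 
   S9    S10   S9 
   S10   S11   S9 
   S11   S12   S9 
   S12   S12  S13 
 * S13   S13  S13 
(> = start, * = accepting)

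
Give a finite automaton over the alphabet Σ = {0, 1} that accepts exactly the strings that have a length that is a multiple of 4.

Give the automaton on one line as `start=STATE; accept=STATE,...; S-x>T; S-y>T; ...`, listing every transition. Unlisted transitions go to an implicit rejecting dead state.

Count input length modulo 4: every symbol advances one step around the cycle A → B → C → D → A. Accept at A.
With 4 states:
       0  1 
>* A   B  B 
   B   C  C 
   C   D  D 
   D   A  A 
(> = start, * = accepting)

start=A; accept=A; A-0>B; A-1>B; B-0>C; B-1>C; C-0>D; C-1>D; D-0>A; D-1>A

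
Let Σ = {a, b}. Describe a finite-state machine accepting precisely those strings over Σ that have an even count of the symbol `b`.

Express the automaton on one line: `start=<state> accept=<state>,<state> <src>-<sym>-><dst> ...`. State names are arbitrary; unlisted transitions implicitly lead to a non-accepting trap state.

Keep the running count of `b`s modulo 2: each `b` advances along the cycle s0 → s1 → s0 while other symbols loop. Accept at s0.
2 states suffice.
        a   b  
>* s0   s0  s1 
   s1   s1  s0 
(> = start, * = accepting)

start=s0 accept=s0 s0-a->s0 s0-b->s1 s1-a->s1 s1-b->s0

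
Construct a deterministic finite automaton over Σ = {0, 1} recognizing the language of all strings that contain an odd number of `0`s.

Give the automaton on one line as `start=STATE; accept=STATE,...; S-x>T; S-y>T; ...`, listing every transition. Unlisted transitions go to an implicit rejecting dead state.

The only thing that matters is how many `0`s have appeared, reduced mod 2. Use one state per residue: s0 for 0, …, s1 for 1. Reading `0` moves to the next residue; anything else stays put. s1 is accepting.
A 2-state machine:
        0   1  
>  s0   s1  s0 
 * s1   s0  s1 
(> = start, * = accepting)

start=s0; accept=s1; s0-0>s1; s0-1>s0; s1-0>s0; s1-1>s1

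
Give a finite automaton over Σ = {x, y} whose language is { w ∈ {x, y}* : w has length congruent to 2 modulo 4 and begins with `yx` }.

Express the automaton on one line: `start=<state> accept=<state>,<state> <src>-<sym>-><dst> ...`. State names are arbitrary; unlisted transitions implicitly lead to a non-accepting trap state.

start=S0 accept=S3 S0-x->S1 S0-y->S2 S1-x->S1 S1-y->S1 S2-x->S3 S2-y->S1 S3-x->S4 S3-y->S4 S4-x->S5 S4-y->S5 S5-x->S6 S5-y->S6 S6-x->S3 S6-y->S3

Handle the two conditions separately and then intersect. The first has 4 states tracking the input length modulo 4; the second has 4 states tracking whether the input so far still matches the prefix `yx`. A product state is a pair (one from each), accepting exactly when both do. Equivalent product states are then merged.
A 7-state machine:
        x   y  
>  S0   S1  S2 
   S1   S1  S1 
   S2   S3  S1 
 * S3   S4  S4 
   S4   S5  S5 
   S5   S6  S6 
   S6   S3  S3 
(> = start, * = accepting)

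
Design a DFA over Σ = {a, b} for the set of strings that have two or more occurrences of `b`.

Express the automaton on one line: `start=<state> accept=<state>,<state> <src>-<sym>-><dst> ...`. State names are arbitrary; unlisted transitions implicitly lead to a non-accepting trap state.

start=s0 accept=s2,s3 s0-a->s0 s0-b->s1 s1-a->s1 s1-b->s2 s2-a->s2 s2-b->s3 s3-a->s3 s3-b->s3

Count `b`s, saturating at 3: states s0 through s2 mean 0 through 2 `b`s seen; s3 means more than 2. Each `b` increments (capped at s3); other symbols loop. Accept from {s2, s3}.
A 4-state machine:
        a   b  
>  s0   s0  s1 
   s1   s1  s2 
 * s2   s2  s3 
 * s3   s3  s3 
(> = start, * = accepting)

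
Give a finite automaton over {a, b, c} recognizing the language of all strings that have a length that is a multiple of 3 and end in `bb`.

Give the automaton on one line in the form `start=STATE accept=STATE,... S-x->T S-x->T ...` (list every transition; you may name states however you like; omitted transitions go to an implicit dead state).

Build one automaton per condition and run them in lockstep. One (3 states) tracks the input length modulo 3; the other (3 states) tracks how much of the suffix `bb` has currently been matched. Each combined state is a pair, one component from each; accept when both components accept. After merging equivalent states the machine shrinks.
A 5-state machine:
        a   b   c  
>  q0   q1  q1  q1 
   q1   q2  q3  q2 
   q2   q0  q0  q0 
   q3   q0  q4  q0 
 * q4   q1  q1  q1 
(> = start, * = accepting)

start=q0 accept=q4 q0-a->q1 q0-b->q1 q0-c->q1 q1-a->q2 q1-b->q3 q1-c->q2 q2-a->q0 q2-b->q0 q2-c->q0 q3-a->q0 q3-b->q4 q3-c->q0 q4-a->q1 q4-b->q1 q4-c->q1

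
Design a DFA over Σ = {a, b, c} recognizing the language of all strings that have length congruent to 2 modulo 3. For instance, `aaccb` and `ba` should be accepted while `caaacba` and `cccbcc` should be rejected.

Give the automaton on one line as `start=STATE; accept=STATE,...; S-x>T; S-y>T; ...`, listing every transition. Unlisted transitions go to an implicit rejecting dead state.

Only the length mod 3 matters, so use a 3-cycle: from any state, every input symbol moves to the next state, wrapping s2 back to s0. Mark s2 accepting.
3 states suffice.
        a   b   c  
>  s0   s1  s1  s1 
   s1   s2  s2  s2 
 * s2   s0  s0  s0 
(> = start, * = accepting)

start=s0; accept=s2; s0-a>s1; s0-b>s1; s0-c>s1; s1-a>s2; s1-b>s2; s1-c>s2; s2-a>s0; s2-b>s0; s2-c>s0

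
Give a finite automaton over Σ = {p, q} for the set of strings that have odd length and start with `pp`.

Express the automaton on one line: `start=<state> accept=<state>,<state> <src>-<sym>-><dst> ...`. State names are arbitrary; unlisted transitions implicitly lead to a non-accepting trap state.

start=s0 accept=s4 s0-p->s1 s0-q->s2 s1-p->s3 s1-q->s2 s2-p->s2 s2-q->s2 s3-p->s4 s3-q->s4 s4-p->s3 s4-q->s3

Run two small machines in parallel and take their product. One (2 states) tracks the input length modulo 2; the other (4 states) tracks whether the input so far still matches the prefix `pp`. Each combined state is a pair, one component from each; accept when both components accept. After merging equivalent states the machine shrinks.
        p   q  
>  s0   s1  s2 
   s1   s3  s2 
   s2   s2  s2 
   s3   s4  s4 
 * s4   s3  s3 
(> = start, * = accepting)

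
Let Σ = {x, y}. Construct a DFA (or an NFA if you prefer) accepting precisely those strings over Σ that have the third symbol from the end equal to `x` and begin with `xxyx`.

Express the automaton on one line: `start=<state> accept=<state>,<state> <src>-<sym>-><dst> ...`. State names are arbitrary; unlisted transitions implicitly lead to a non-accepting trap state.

start=s0 accept=s16,s19,s20,s21 s0-x->s1 s0-y->s2 s1-x->s3 s1-y->s4 s2-x->s5 s2-y->s6 s3-x->s7 s3-y->s8 s4-x->s9 s4-y->s10 s5-x->s11 s5-y->s12 s6-x->s13 s6-y->s14 s7-x->s7 s7-y->s15 s8-x->s16 s8-y->s10 s9-x->s11 s9-y->s12 s10-x->s13 s10-y->s14 s11-x->s7 s11-y->s15 s12-x->s9 s12-y->s10 s13-x->s11 s13-y->s12 s14-x->s13 s14-y->s14 s15-x->s9 s15-y->s10 s16-x->s17 s16-y->s18 s17-x->s19 s17-y->s20 s18-x->s16 s18-y->s21 s19-x->s19 s19-y->s20 s20-x->s16 s20-y->s21 s21-x->s22 s21-y->s23 s22-x->s17 s22-y->s18 s23-x->s22 s23-y->s23

Handle the two conditions separately and then intersect. One (15 states) tracks the last 3 symbols read; the other (6 states) tracks whether the input so far still matches the prefix `xxyx`. Each combined state is a pair, one component from each; accept when both components accept.
A 24-state machine:
          x    y  
>  s0     s1   s2 
   s1     s3   s4 
   s2     s5   s6 
   s3     s7   s8 
   s4     s9  s10 
   s5    s11  s12 
   s6    s13  s14 
   s7     s7  s15 
   s8    s16  s10 
   s9    s11  s12 
   s10   s13  s14 
   s11    s7  s15 
   s12    s9  s10 
   s13   s11  s12 
   s14   s13  s14 
   s15    s9  s10 
 * s16   s17  s18 
   s17   s19  s20 
   s18   s16  s21 
 * s19   s19  s20 
 * s20   s16  s21 
 * s21   s22  s23 
   s22   s17  s18 
   s23   s22  s23 
(> = start, * = accepting)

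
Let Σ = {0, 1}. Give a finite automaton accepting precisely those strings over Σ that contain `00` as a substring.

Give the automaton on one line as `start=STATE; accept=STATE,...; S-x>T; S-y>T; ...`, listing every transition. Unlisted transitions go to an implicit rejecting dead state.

States s0..s1 record the length of the longest prefix of `00` that matches the current input suffix. Reaching s2 means `00` has been seen, and we stay there forever. Accept from s2.
With 3 states:
        0   1  
>  s0   s1  s0 
   s1   s2  s0 
 * s2   s2  s2 
(> = start, * = accepting)

start=s0; accept=s2; s0-0>s1; s0-1>s0; s1-0>s2; s1-1>s0; s2-0>s2; s2-1>s2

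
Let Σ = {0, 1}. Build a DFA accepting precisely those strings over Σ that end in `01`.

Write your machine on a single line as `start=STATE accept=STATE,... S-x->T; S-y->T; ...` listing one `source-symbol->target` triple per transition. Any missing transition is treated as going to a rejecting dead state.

Remember how much of `01` the current input suffix matches. State q0 means no match yet; q1 means the last symbol is `0`; q2 means the last 2 symbols are `01`. Only q2 accepts. On a mismatch, fall back to the longest proper suffix that is still a prefix of `01`.
With 3 states:
        0   1  
>  q0   q1  q0 
   q1   q1  q2 
 * q2   q1  q0 
(> = start, * = accepting)

start=q0; accept=q2; q0-0->q1; q0-1->q0; q1-0->q1; q1-1->q2; q2-0->q1; q2-1->q0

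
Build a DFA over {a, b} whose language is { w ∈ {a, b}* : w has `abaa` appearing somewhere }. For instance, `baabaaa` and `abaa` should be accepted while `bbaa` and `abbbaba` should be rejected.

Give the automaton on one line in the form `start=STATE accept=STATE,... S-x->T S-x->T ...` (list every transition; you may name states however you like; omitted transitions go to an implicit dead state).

start=q0 accept=q4 q0-a->q1 q0-b->q0 q1-a->q1 q1-b->q2 q2-a->q3 q2-b->q0 q3-a->q4 q3-b->q2 q4-a->q4 q4-b->q4

Track how much of `abaa` has been matched so far: state q0 is no progress, q4 is the absorbing accept state reached once `abaa` has occurred. Intermediate states record partial matches; on a mismatch, fall back to the longest reusable overlap.
A 5-state machine:
        a   b  
>  q0   q1  q0 
   q1   q1  q2 
   q2   q3  q0 
   q3   q4  q2 
 * q4   q4  q4 
(> = start, * = accepting)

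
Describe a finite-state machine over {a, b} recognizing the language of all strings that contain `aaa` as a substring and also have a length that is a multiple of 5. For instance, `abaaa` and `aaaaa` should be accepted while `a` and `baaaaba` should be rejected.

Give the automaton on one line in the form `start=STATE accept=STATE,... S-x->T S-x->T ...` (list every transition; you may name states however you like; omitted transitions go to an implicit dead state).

start=S0 accept=S14 S0-a->S1 S0-b->S2 S1-a->S3 S1-b->S4 S2-a->S5 S2-b->S4 S3-a->S6 S3-b->S7 S4-a->S8 S4-b->S7 S5-a->S9 S5-b->S7 S6-a->S10 S6-b->S10 S7-a->S11 S7-b->S12 S8-a->S13 S8-b->S12 S9-a->S10 S9-b->S12 S10-a->S14 S10-b->S14 S11-a->S15 S11-b->S0 S12-a->S16 S12-b->S0 S13-a->S14 S13-b->S0 S14-a->S17 S14-b->S17 S15-a->S17 S15-b->S2 S16-a->S18 S16-b->S2 S17-a->S19 S17-b->S19 S18-a->S19 S18-b->S4 S19-a->S6 S19-b->S6

Handle the two conditions separately and then intersect. One (4 states) tracks whether and how much of `aaa` has been seen; the other (5 states) tracks the input length modulo 5. Each combined state is a pair, one component from each; accept when both components accept.
20 states suffice.
          a    b  
>  S0     S1   S2 
   S1     S3   S4 
   S2     S5   S4 
   S3     S6   S7 
   S4     S8   S7 
   S5     S9   S7 
   S6    S10  S10 
   S7    S11  S12 
   S8    S13  S12 
   S9    S10  S12 
   S10   S14  S14 
   S11   S15   S0 
   S12   S16   S0 
   S13   S14   S0 
 * S14   S17  S17 
   S15   S17   S2 
   S16   S18   S2 
   S17   S19  S19 
   S18   S19   S4 
   S19    S6   S6 
(> = start, * = accepting)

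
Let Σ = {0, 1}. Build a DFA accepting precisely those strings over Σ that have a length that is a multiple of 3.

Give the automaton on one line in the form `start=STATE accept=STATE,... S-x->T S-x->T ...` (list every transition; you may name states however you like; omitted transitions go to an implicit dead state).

Count input length modulo 3: every symbol advances one step around the cycle S0 → S1 → S2 → S0. Accept at S0.
3 states suffice.
        0   1  
>* S0   S1  S1 
   S1   S2  S2 
   S2   S0  S0 
(> = start, * = accepting)

start=S0 accept=S0 S0-0->S1 S0-1->S1 S1-0->S2 S1-1->S2 S2-0->S0 S2-1->S0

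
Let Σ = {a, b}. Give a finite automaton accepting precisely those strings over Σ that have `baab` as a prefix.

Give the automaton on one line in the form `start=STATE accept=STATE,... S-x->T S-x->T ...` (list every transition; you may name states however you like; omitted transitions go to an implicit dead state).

Check the first 4 symbols one by one: q0 through q3 record how many have matched `baab` so far; any wrong symbol goes to the dead state q5. After all 4 match we enter the accepting sink q4.
6 states suffice.
        a   b  
>  q0   q5  q1 
   q1   q2  q5 
   q2   q3  q5 
   q3   q5  q4 
 * q4   q4  q4 
   q5   q5  q5 
(> = start, * = accepting)

start=q0 accept=q4 q0-a->q5 q0-b->q1 q1-a->q2 q1-b->q5 q2-a->q3 q2-b->q5 q3-a->q5 q3-b->q4 q4-a->q4 q4-b->q4 q5-a->q5 q5-b->q5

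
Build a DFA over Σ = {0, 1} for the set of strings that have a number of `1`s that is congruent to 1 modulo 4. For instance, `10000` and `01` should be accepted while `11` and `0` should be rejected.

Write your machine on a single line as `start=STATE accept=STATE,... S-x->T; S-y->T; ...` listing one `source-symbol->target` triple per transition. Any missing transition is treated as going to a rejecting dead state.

start=q0; accept=q1; q0-0->q0; q0-1->q1; q1-0->q1; q1-1->q2; q2-0->q2; q2-1->q3; q3-0->q3; q3-1->q0

Keep the running count of `1`s modulo 4: each `1` advances along the cycle q0 → q1 → q2 → q3 → q0 while other symbols loop. Accept at q1.
A 4-state machine:
        0   1  
>  q0   q0  q1 
 * q1   q1  q2 
   q2   q2  q3 
   q3   q3  q0 
(> = start, * = accepting)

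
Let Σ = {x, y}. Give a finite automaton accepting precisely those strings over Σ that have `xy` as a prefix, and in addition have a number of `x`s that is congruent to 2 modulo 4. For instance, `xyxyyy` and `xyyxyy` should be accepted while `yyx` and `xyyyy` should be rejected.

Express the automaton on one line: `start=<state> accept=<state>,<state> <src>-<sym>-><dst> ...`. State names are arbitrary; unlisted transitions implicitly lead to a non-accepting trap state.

start=s0 accept=s4 s0-x->s1 s0-y->s2 s1-x->s2 s1-y->s3 s2-x->s2 s2-y->s2 s3-x->s4 s3-y->s3 s4-x->s5 s4-y->s4 s5-x->s6 s5-y->s5 s6-x->s3 s6-y->s6

Build one automaton per condition and run them in lockstep. One (4 states) tracks whether the input so far still matches the prefix `xy`; the other (4 states) tracks the count of `x`s modulo 4. Each combined state is a pair, one component from each; accept when both components accept. Minimizing collapses redundant product states.
A 7-state machine:
        x   y  
>  s0   s1  s2 
   s1   s2  s3 
   s2   s2  s2 
   s3   s4  s3 
 * s4   s5  s4 
   s5   s6  s5 
   s6   s3  s6 
(> = start, * = accepting)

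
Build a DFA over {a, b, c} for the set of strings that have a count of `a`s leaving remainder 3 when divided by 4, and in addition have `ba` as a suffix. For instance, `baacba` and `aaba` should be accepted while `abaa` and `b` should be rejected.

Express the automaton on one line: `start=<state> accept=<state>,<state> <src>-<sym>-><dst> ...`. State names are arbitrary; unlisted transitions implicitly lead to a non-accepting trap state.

Handle the two conditions separately and then intersect. The first has 4 states tracking the count of `a`s modulo 4; the second has 3 states tracking how much of the suffix `ba` has currently been matched. A product state is a pair (one from each), accepting exactly when both do. Equivalent product states are then merged.
        a   b   c  
>  q0   q1  q0  q0 
   q1   q2  q1  q1 
   q2   q3  q4  q2 
   q3   q0  q3  q3 
   q4   q5  q4  q2 
 * q5   q0  q3  q3 
(> = start, * = accepting)

start=q0 accept=q5 q0-a->q1 q0-b->q0 q0-c->q0 q1-a->q2 q1-b->q1 q1-c->q1 q2-a->q3 q2-b->q4 q2-c->q2 q3-a->q0 q3-b->q3 q3-c->q3 q4-a->q5 q4-b->q4 q4-c->q2 q5-a->q0 q5-b->q3 q5-c->q3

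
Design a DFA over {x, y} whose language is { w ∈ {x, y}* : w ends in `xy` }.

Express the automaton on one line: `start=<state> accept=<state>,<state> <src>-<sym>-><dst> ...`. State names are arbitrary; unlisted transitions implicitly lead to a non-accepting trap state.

Remember how much of `xy` the current input suffix matches. State S0 means no match yet; S1 means the last symbol is `x`; S2 means the last 2 symbols are `xy`. Only S2 accepts. On a mismatch, fall back to the longest proper suffix that is still a prefix of `xy`.
A 3-state machine:
        x   y  
>  S0   S1  S0 
   S1   S1  S2 
 * S2   S1  S0 
(> = start, * = accepting)

start=S0 accept=S2 S0-x->S1 S0-y->S0 S1-x->S1 S1-y->S2 S2-x->S1 S2-y->S0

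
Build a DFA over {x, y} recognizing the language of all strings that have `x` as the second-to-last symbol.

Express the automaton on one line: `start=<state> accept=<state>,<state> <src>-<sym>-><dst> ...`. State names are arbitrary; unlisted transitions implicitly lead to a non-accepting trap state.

start=S0 accept=S3,S4 S0-x->S1 S0-y->S2 S1-x->S3 S1-y->S4 S2-x->S5 S2-y->S6 S3-x->S3 S3-y->S4 S4-x->S5 S4-y->S6 S5-x->S3 S5-y->S4 S6-x->S5 S6-y->S6

Because acceptance depends on a position counted from the end, the machine has to buffer the most recent 2 symbols. Make each state the string of the last up-to-2 symbols read; on input `x` shift the window left and append `x`. Accept when the buffered window has length 2 and begins with `x`.
7 states suffice.
        x   y  
>  S0   S1  S2 
   S1   S3  S4 
   S2   S5  S6 
 * S3   S3  S4 
 * S4   S5  S6 
   S5   S3  S4 
   S6   S5  S6 
(> = start, * = accepting)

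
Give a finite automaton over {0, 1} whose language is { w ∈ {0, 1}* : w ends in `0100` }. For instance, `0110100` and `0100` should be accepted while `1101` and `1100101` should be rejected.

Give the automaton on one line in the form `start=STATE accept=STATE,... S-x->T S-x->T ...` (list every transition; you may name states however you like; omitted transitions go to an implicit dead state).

start=s0 accept=s4 s0-0->s1 s0-1->s0 s1-0->s1 s1-1->s2 s2-0->s3 s2-1->s0 s3-0->s4 s3-1->s2 s4-0->s1 s4-1->s2

Let each state record the length of the longest suffix of the input read so far that is also a prefix of `0100`. s1 means the last symbol is `0`; s2 means the last 2 symbols are `01`; s3 means the last 3 symbols are `010`; s4 means the last 4 symbols are `0100`. Accept only at s4, where the string currently ends in `0100`.
A 5-state machine:
        0   1  
>  s0   s1  s0 
   s1   s1  s2 
   s2   s3  s0 
   s3   s4  s2 
 * s4   s1  s2 
(> = start, * = accepting)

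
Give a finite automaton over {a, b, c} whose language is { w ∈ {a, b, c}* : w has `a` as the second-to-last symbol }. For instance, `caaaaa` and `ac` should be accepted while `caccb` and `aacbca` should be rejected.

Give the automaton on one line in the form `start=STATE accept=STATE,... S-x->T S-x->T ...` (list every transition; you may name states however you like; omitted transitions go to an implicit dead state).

A DFA must remember the last 2 symbols (since which symbol is second-to-last isn't known until the input ends). Use one state per possible window of the last ≤2 symbols; accept from those whose window starts with `a`.
          a    b    c  
>  s0     s1   s2   s3 
   s1     s4   s5   s6 
   s2     s7   s8   s9 
   s3    s10  s11  s12 
 * s4     s4   s5   s6 
 * s5     s7   s8   s9 
 * s6    s10  s11  s12 
   s7     s4   s5   s6 
   s8     s7   s8   s9 
   s9    s10  s11  s12 
   s10    s4   s5   s6 
   s11    s7   s8   s9 
   s12   s10  s11  s12 
(> = start, * = accepting)

start=s0 accept=s4,s5,s6 s0-a->s1 s0-b->s2 s0-c->s3 s1-a->s4 s1-b->s5 s1-c->s6 s2-a->s7 s2-b->s8 s2-c->s9 s3-a->s10 s3-b->s11 s3-c->s12 s4-a->s4 s4-b->s5 s4-c->s6 s5-a->s7 s5-b->s8 s5-c->s9 s6-a->s10 s6-b->s11 s6-c->s12 s7-a->s4 s7-b->s5 s7-c->s6 s8-a->s7 s8-b->s8 s8-c->s9 s9-a->s10 s9-b->s11 s9-c->s12 s10-a->s4 s10-b->s5 s10-c->s6 s11-a->s7 s11-b->s8 s11-c->s9 s12-a->s10 s12-b->s11 s12-c->s12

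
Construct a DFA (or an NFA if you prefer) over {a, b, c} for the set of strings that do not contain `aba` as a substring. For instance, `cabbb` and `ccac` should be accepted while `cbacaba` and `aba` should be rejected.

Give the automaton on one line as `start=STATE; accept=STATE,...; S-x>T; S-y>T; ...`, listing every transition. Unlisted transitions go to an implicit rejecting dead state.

start=S0; accept=S0,S1,S2; S0-a>S1; S0-b>S0; S0-c>S0; S1-a>S1; S1-b>S2; S1-c>S0; S2-a>S3; S2-b>S0; S2-c>S0; S3-a>S3; S3-b>S3; S3-c>S3

This is the complement of 'contains `aba`'. Use the same substring-matching states — S0 through S3 holding how much of `aba` has just been matched — but flip the accepting set: everything except the trap S3 accepts.
4 states suffice.
        a   b   c  
>* S0   S1  S0  S0 
 * S1   S1  S2  S0 
 * S2   S3  S0  S0 
   S3   S3  S3  S3 
(> = start, * = accepting)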